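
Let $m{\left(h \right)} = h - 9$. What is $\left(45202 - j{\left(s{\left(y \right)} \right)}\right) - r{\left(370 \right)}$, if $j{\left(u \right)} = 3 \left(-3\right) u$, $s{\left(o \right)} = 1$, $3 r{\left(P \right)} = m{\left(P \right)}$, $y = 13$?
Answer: $\frac{135272}{3} \approx 45091.0$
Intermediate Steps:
$m{\left(h \right)} = -9 + h$
$r{\left(P \right)} = -3 + \frac{P}{3}$ ($r{\left(P \right)} = \frac{-9 + P}{3} = -3 + \frac{P}{3}$)
$j{\left(u \right)} = - 9 u$
$\left(45202 - j{\left(s{\left(y \right)} \right)}\right) - r{\left(370 \right)} = \left(45202 - \left(-9\right) 1\right) - \left(-3 + \frac{1}{3} \cdot 370\right) = \left(45202 - -9\right) - \left(-3 + \frac{370}{3}\right) = \left(45202 + 9\right) - \frac{361}{3} = 45211 - \frac{361}{3} = \frac{135272}{3}$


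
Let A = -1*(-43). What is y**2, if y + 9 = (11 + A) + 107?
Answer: 23104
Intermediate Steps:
A = 43
y = 152 (y = -9 + ((11 + 43) + 107) = -9 + (54 + 107) = -9 + 161 = 152)
y**2 = 152**2 = 23104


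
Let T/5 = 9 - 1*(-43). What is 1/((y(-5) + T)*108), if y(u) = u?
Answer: 1/27540 ≈ 3.6311e-5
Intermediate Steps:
T = 260 (T = 5*(9 - 1*(-43)) = 5*(9 + 43) = 5*52 = 260)
1/((y(-5) + T)*108) = 1/((-5 + 260)*108) = 1/(255*108) = 1/27540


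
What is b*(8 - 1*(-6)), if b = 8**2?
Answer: 896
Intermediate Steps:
b = 64
b*(8 - 1*(-6)) = 64*(8 - 1*(-6)) = 64*(8 + 6) = 64*14 = 896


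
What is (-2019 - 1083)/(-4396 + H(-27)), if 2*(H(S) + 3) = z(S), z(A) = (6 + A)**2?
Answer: 6204/8357 ≈ 0.74237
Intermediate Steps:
H(S) = -3 + (6 + S)**2/2
(-2019 - 1083)/(-4396 + H(-27)) = (-2019 - 1083)/(-4396 + (-3 + (6 - 27)**2/2)) = -3102/(-4396 + (-3 + (1/2)*(-21)**2)) = -3102/(-4396 + (-3 + (1/2)*441)) = -3102/(-4396 + (-3 + 441/2)) = -3102/(-4396 + 435/2) = -3102/(-8357/2) = -3102*(-2/8357) = 6204/8357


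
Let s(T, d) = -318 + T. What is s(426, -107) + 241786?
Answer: 241894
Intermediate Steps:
s(426, -107) + 241786 = (-318 + 426) + 241786 = 108 + 241786 = 241894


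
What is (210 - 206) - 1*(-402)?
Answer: 406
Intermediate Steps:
(210 - 206) - 1*(-402) = 4 + 402 = 406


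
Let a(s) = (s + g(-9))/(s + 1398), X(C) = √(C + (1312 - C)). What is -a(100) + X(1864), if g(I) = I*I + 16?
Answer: -197/1498 + 4*√82 ≈ 36.090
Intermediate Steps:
X(C) = 4*√82 (X(C) = √1312 = 4*√82)
g(I) = 16 + I² (g(I) = I² + 16 = 16 + I²)
a(s) = (97 + s)/(1398 + s) (a(s) = (s + (16 + (-9)²))/(s + 1398) = (s + (16 + 81))/(1398 + s) = (s + 97)/(1398 + s) = (97 + s)/(1398 + s))
-a(100) + X(1864) = -(97 + 100)/(1398 + 100) + 4*√82 = -197/1498 + 4*√82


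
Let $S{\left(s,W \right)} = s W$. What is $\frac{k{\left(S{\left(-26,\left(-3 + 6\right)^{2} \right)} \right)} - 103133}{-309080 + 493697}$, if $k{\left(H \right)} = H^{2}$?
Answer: $- \frac{48377}{184617} \approx -0.26204$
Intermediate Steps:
$S{\left(s,W \right)} = W s$
$\frac{k{\left(S{\left(-26,\left(-3 + 6\right)^{2} \right)} \right)} - 103133}{-309080 + 493697} = \frac{\left(\left(-3 + 6\right)^{2} \left(-26\right)\right)^{2} - 103133}{-309080 + 493697} = \frac{\left(3^{2} \left(-26\right)\right)^{2} - 103133}{184617} = \left(\left(9 \left(-26\right)\right)^{2} - 103133\right) \frac{1}{184617} = \left(\left(-234\right)^{2} - 103133\right) \frac{1}{184617} = \left(54756 - 103133\right) \frac{1}{184617} = \left(-48377\right) \frac{1}{184617} = - \frac{48377}{184617}$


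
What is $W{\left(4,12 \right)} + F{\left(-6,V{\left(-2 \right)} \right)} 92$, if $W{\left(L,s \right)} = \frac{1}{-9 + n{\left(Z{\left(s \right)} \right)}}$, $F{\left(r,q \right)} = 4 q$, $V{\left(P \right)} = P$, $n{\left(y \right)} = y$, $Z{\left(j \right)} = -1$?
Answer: $- \frac{7361}{10} \approx -736.1$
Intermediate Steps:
$W{\left(L,s \right)} = - \frac{1}{10}$ ($W{\left(L,s \right)} = \frac{1}{-9 - 1} = \frac{1}{-10} = - \frac{1}{10}$)
$W{\left(4,12 \right)} + F{\left(-6,V{\left(-2 \right)} \right)} 92 = - \frac{1}{10} + 4 \left(-2\right) 92 = - \frac{1}{10} - 736 = - \frac{7361}{10}$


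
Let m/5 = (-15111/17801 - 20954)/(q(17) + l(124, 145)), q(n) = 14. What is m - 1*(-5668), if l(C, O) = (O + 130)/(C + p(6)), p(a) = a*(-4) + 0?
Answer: -700308744/1192667 ≈ -587.18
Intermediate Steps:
p(a) = -4*a (p(a) = -4*a + 0 = -4*a)
l(C, O) = (130 + O)/(-24 + C) (l(C, O) = (O + 130)/(C - 4*6) = (130 + O)/(C - 24) = (130 + O)/(-24 + C))
m = -7460345300/1192667 (m = 5*((-15111/17801 - 20954)/(14 + (130 + 145)/(-24 + 124))) = 5*((-15111*1/17801 - 20954)/(14 + 275/100)) = 5*((-15111/17801 - 20954)/(14 + (1/100)*275)) = 5*(-373017265/(17801*(14 + 11/4))) = 5*(-373017265/(17801*67/4)) = 5*(-373017265/17801*4/67) = 5*(-1492069060/1192667) = -7460345300/1192667 ≈ -6255.2)
m - 1*(-5668) = -7460345300/1192667 - 1*(-5668) = -7460345300/1192667 + 5668 = -700308744/1192667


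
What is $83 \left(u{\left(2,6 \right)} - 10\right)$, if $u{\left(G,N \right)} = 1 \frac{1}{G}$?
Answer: $- \frac{1577}{2} \approx -788.5$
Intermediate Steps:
$u{\left(G,N \right)} = \frac{1}{G}$
$83 \left(u{\left(2,6 \right)} - 10\right) = 83 \left(\frac{1}{2} - 10\right) = 83 \left(- \frac{19}{2}\right) = - \frac{1577}{2}$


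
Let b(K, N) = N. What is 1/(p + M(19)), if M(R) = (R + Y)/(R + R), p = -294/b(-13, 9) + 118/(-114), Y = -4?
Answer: -114/3797 ≈ -0.030024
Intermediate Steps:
p = -1921/57 (p = -294/9 + 118/(-114) = -294*⅑ + 118*(-1/114) = -98/3 - 59/57 = -1921/57 ≈ -33.702)
M(R) = (-4 + R)/(2*R) (M(R) = (R - 4)/(R + R) = (-4 + R)/((2*R)) = (-4 + R)*(1/(2*R)) = (-4 + R)/(2*R))
1/(p + M(19)) = 1/(-1921/57 + (½)*(-4 + 19)/19) = 1/(-1921/57 + (½)*(1/19)*15) = 1/(-1921/57 + 15/38) = 1/(-3797/114) = -114/3797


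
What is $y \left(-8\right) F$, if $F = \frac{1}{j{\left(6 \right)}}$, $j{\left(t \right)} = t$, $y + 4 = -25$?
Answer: $\frac{116}{3} \approx 38.667$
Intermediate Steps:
$y = -29$ ($y = -4 - 25 = -29$)
$F = \frac{1}{6} \approx 0.16667$
$y \left(-8\right) F = \left(-29\right) \left(-8\right) \frac{1}{6} = 232 \cdot \frac{1}{6} = \frac{116}{3}$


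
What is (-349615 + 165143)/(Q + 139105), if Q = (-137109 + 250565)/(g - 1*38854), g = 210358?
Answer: -988677684/745536793 ≈ -1.3261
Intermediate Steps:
Q = 7091/10719 (Q = (-137109 + 250565)/(210358 - 1*38854) = 113456/(210358 - 38854) = 113456/171504 = 113456*(1/171504) = 7091/10719 ≈ 0.66154)
(-349615 + 165143)/(Q + 139105) = (-349615 + 165143)/(7091/10719 + 139105) = -184472/1491073586/10719 = -184472*10719/1491073586 = -988677684/745536793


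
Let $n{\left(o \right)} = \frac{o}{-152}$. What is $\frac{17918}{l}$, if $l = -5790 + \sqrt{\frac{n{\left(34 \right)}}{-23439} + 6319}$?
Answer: $- \frac{184808000080080}{59707368433267} - \frac{35836 \sqrt{5012953859929353}}{59707368433267} \approx -3.1377$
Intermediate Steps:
$n{\left(o \right)} = - \frac{o}{152}$ ($n{\left(o \right)} = o \left(- \frac{1}{152}\right) = - \frac{o}{152}$)
$l = -5790 + \frac{\sqrt{5012953859929353}}{890682}$ ($l = -5790 + \sqrt{\frac{\left(- \frac{1}{152}\right) 34}{-23439} + 6319} = -5790 + \sqrt{\left(- \frac{17}{76}\right) \left(- \frac{1}{23439}\right) + 6319} = -5790 + \sqrt{\frac{17}{1781364} + 6319} = -5790 + \sqrt{\frac{11256439133}{1781364}} = -5790 + \frac{\sqrt{5012953859929353}}{890682} \approx -5710.5$)
$\frac{17918}{l} = \frac{17918}{-5790 + \frac{\sqrt{5012953859929353}}{890682}}$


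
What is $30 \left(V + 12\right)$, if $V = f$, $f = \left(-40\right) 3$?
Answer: $-3240$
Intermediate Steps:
$f = -120$
$V = -120$
$30 \left(V + 12\right) = 30 \left(-120 + 12\right) = 30 \left(-108\right) = -3240$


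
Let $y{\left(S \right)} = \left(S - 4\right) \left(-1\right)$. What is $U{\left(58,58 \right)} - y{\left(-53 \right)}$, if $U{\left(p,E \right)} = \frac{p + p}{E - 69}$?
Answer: $- \frac{743}{11} \approx -67.545$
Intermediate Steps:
$y{\left(S \right)} = 4 - S$ ($y{\left(S \right)} = \left(-4 + S\right) \left(-1\right) = 4 - S$)
$U{\left(p,E \right)} = \frac{2 p}{-69 + E}$
$U{\left(58,58 \right)} - y{\left(-53 \right)} = 2 \cdot 58 \frac{1}{-69 + 58} - \left(4 - -53\right) = 2 \cdot 58 \frac{1}{-11} - \left(4 + 53\right) = 2 \cdot 58 \left(- \frac{1}{11}\right) - 57 = - \frac{116}{11} - 57 = - \frac{743}{11}$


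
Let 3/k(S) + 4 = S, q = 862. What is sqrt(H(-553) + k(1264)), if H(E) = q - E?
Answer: sqrt(62401605)/210 ≈ 37.617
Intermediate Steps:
H(E) = 862 - E
k(S) = 3/(-4 + S)
sqrt(H(-553) + k(1264)) = sqrt((862 - 1*(-553)) + 3/(-4 + 1264)) = sqrt((862 + 553) + 3/1260) = sqrt(1415 + 3*(1/1260)) = sqrt(1415 + 1/420) = sqrt(594301/420) = sqrt(62401605)/210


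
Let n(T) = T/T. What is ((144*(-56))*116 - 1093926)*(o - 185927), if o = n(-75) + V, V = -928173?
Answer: 2260896805650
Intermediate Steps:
n(T) = 1
o = -928172 (o = 1 - 928173 = -928172)
((144*(-56))*116 - 1093926)*(o - 185927) = ((144*(-56))*116 - 1093926)*(-928172 - 185927) = (-8064*116 - 1093926)*(-1114099) = (-935424 - 1093926)*(-1114099) = -2029350*(-1114099) = 2260896805650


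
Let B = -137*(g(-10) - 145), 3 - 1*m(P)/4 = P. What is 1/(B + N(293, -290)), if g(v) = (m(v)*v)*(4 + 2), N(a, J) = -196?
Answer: 1/447109 ≈ 2.2366e-6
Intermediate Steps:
m(P) = 12 - 4*P
g(v) = 6*v*(12 - 4*v) (g(v) = ((12 - 4*v)*v)*(4 + 2) = (v*(12 - 4*v))*6 = 6*v*(12 - 4*v))
B = 447305 (B = -137*(24*(-10)*(3 - 1*(-10)) - 145) = -137*(24*(-10)*(3 + 10) - 145) = -137*(24*(-10)*13 - 145) = -137*(-3120 - 145) = -137*(-3265) = 447305)
1/(B + N(293, -290)) = 1/(447305 - 196) = 1/447109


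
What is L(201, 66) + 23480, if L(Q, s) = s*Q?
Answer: 36746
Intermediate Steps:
L(Q, s) = Q*s
L(201, 66) + 23480 = 201*66 + 23480 = 13266 + 23480 = 36746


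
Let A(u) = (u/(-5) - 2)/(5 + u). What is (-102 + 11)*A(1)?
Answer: 1001/30 ≈ 33.367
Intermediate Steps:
A(u) = (-2 - u/5)/(5 + u) (A(u) = (u*(-⅕) - 2)/(5 + u) = (-u/5 - 2)/(5 + u) = (-2 - u/5)/(5 + u))
(-102 + 11)*A(1) = (-102 + 11)*((-10 - 1*1)/(5*(5 + 1))) = -91*(-10 - 1)/(5*6) = -91*(-11)/(5*6) = -91*(-11/30) = 1001/30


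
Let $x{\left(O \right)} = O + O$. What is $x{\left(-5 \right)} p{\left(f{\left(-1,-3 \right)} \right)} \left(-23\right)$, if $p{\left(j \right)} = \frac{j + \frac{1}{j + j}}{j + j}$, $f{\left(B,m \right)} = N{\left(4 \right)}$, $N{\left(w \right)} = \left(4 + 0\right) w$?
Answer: $\frac{58995}{512} \approx 115.22$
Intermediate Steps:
$N{\left(w \right)} = 4 w$
$f{\left(B,m \right)} = 16$ ($f{\left(B,m \right)} = 4 \cdot 4 = 16$)
$p{\left(j \right)} = \frac{j + \frac{1}{2 j}}{2 j}$
$x{\left(O \right)} = 2 O$
$x{\left(-5 \right)} p{\left(f{\left(-1,-3 \right)} \right)} \left(-23\right) = 2 \left(-5\right) \left(\frac{1}{2} + \frac{1}{4 \cdot 256}\right) \left(-23\right) = - 10 \left(\frac{1}{2} + \frac{1}{4} \cdot \frac{1}{256}\right) \left(-23\right) = - 10 \left(\frac{1}{2} + \frac{1}{1024}\right) \left(-23\right) = \left(-10\right) \frac{513}{1024} \left(-23\right) = \left(- \frac{2565}{512}\right) \left(-23\right) = \frac{58995}{512}$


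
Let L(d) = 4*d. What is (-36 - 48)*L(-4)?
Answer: 1344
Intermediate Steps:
(-36 - 48)*L(-4) = (-36 - 48)*(4*(-4)) = -84*(-16) = 1344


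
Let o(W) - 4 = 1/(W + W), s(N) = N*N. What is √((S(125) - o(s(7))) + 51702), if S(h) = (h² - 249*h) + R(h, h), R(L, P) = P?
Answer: 3*√791034/14 ≈ 190.59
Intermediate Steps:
s(N) = N²
S(h) = h² - 248*h (S(h) = (h² - 249*h) + h = h² - 248*h)
o(W) = 4 + 1/(2*W) (o(W) = 4 + 1/(W + W) = 4 + 1/(2*W))
√((S(125) - o(s(7))) + 51702) = √((125*(-248 + 125) - (4 + 1/(2*(7²)))) + 51702) = √((125*(-123) - (4 + (½)/49)) + 51702) = √((-15375 - (4 + (½)*(1/49))) + 51702) = √((-15375 - (4 + 1/98)) + 51702) = √((-15375 - 1*393/98) + 51702) = √((-15375 - 393/98) + 51702) = √(-1507143/98 + 51702) = √(3559653/98) = 3*√791034/14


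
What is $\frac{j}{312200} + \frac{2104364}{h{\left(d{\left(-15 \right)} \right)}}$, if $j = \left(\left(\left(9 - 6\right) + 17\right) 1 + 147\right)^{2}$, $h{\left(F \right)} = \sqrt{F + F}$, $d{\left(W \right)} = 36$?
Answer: $\frac{27889}{312200} + \frac{526091 \sqrt{2}}{3} \approx 2.48 \cdot 10^{5}$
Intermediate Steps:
$h{\left(F \right)} = \sqrt{2} \sqrt{F}$ ($h{\left(F \right)} = \sqrt{2 F} = \sqrt{2} \sqrt{F}$)
$j = 27889$ ($j = \left(\left(\left(9 - 6\right) + 17\right) 1 + 147\right)^{2} = \left(\left(3 + 17\right) 1 + 147\right)^{2} = \left(20 \cdot 1 + 147\right)^{2} = \left(20 + 147\right)^{2} = 167^{2} = 27889$)
$\frac{j}{312200} + \frac{2104364}{h{\left(d{\left(-15 \right)} \right)}} = \frac{27889}{312200} + \frac{2104364}{\sqrt{2} \sqrt{36}} = 27889 \cdot \frac{1}{312200} + \frac{2104364}{\sqrt{2} \cdot 6} = \frac{27889}{312200} + \frac{2104364}{6 \sqrt{2}} = \frac{27889}{312200} + 2104364 \frac{\sqrt{2}}{12} = \frac{27889}{312200} + \frac{526091 \sqrt{2}}{3}$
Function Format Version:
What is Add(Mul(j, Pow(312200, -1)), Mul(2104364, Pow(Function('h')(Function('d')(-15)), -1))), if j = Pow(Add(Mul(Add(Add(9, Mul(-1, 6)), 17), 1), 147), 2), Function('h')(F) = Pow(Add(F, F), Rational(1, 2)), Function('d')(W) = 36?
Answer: Add(Rational(27889, 312200), Mul(Rational(526091, 3), Pow(2, Rational(1, 2)))) ≈ 2.4800e+5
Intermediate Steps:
Function('h')(F) = Mul(Pow(2, Rational(1, 2)), Pow(F, Rational(1, 2))) (Function('h')(F) = Pow(Mul(2, F), Rational(1, 2)) = Mul(Pow(2, Rational(1, 2)), Pow(F, Rational(1, 2))))
j = 27889 (j = Pow(Add(Mul(Add(Add(9, -6), 17), 1), 147), 2) = Pow(Add(Mul(Add(3, 17), 1), 147), 2) = Pow(Add(Mul(20, 1), 147), 2) = Pow(Add(20, 147), 2) = Pow(167, 2) = 27889)
Add(Mul(j, Pow(312200, -1)), Mul(2104364, Pow(Function('h')(Function('d')(-15)), -1))) = Add(Mul(27889, Pow(312200, -1)), Mul(2104364, Pow(Mul(Pow(2, Rational(1, 2)), Pow(36, Rational(1, 2))), -1))) = Add(Mul(27889, Rational(1, 312200)), Mul(2104364, Pow(Mul(Pow(2, Rational(1, 2)), 6), -1))) = Add(Rational(27889, 312200), Mul(2104364, Pow(Mul(6, Pow(2, Rational(1, 2))), -1))) = Add(Rational(27889, 312200), Mul(2104364, Mul(Rational(1, 12), Pow(2, Rational(1, 2))))) = Add(Rational(27889, 312200), Mul(Rational(526091, 3), Pow(2, Rational(1, 2))))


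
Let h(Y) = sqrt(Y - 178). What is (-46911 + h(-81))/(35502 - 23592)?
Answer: -15637/3970 + I*sqrt(259)/11910 ≈ -3.9388 + 0.0013513*I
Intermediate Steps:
h(Y) = sqrt(-178 + Y)
(-46911 + h(-81))/(35502 - 23592) = (-46911 + sqrt(-178 - 81))/(35502 - 23592) = (-46911 + sqrt(-259))/11910 = (-46911 + I*sqrt(259))*(1/11910) = -15637/3970 + I*sqrt(259)/11910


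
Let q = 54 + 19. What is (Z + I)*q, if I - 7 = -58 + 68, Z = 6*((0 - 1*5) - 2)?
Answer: -1825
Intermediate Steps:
q = 73
Z = -42 (Z = 6*((0 - 5) - 2) = 6*(-5 - 2) = 6*(-7) = -42)
I = 17 (I = 7 + (-58 + 68) = 7 + 10 = 17)
(Z + I)*q = (-42 + 17)*73 = -25*73 = -1825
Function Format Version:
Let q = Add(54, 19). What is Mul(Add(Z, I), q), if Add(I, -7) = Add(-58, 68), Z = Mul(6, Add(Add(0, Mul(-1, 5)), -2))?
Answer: -1825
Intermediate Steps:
q = 73
Z = -42 (Z = Mul(6, Add(Add(0, -5), -2)) = Mul(6, Add(-5, -2)) = Mul(6, -7) = -42)
I = 17 (I = Add(7, Add(-58, 68)) = Add(7, 10) = 17)
Mul(Add(Z, I), q) = Mul(Add(-42, 17), 73) = Mul(-25, 73) = -1825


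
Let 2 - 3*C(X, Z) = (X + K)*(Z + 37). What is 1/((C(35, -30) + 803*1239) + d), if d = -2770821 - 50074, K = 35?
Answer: -3/5478422 ≈ -5.4760e-7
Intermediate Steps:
C(X, Z) = ⅔ - (35 + X)*(37 + Z)/3 (C(X, Z) = ⅔ - (X + 35)*(Z + 37)/3 = ⅔ - (35 + X)*(37 + Z)/3)
d = -2820895
1/((C(35, -30) + 803*1239) + d) = 1/(((-431 - 37/3*35 - 35/3*(-30) - ⅓*35*(-30)) + 803*1239) - 2820895) = 1/(((-431 - 1295/3 + 350 + 350) + 994917) - 2820895) = 1/((-488/3 + 994917) - 2820895) = 1/(2984263/3 - 2820895) = 1/(-5478422/3) = -3/5478422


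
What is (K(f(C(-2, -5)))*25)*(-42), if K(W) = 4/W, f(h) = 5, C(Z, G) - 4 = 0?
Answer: -840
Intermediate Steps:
C(Z, G) = 4 (C(Z, G) = 4 + 0 = 4)
(K(f(C(-2, -5)))*25)*(-42) = ((4/5)*25)*(-42) = ((4*(⅕))*25)*(-42) = ((⅘)*25)*(-42) = 20*(-42) = -840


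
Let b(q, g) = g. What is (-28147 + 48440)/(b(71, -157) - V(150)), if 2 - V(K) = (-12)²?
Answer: -20293/15 ≈ -1352.9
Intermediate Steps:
V(K) = -142 (V(K) = 2 - 1*(-12)² = 2 - 1*144 = 2 - 144 = -142)
(-28147 + 48440)/(b(71, -157) - V(150)) = (-28147 + 48440)/(-157 - 1*(-142)) = 20293/(-157 + 142) = 20293/(-15) = 20293*(-1/15) = -20293/15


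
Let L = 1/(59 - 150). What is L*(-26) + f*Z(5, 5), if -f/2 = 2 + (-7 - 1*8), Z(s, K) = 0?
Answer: 2/7 ≈ 0.28571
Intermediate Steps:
f = 26 (f = -2*(2 + (-7 - 1*8)) = -2*(2 + (-7 - 8)) = -2*(2 - 15) = -2*(-13) = 26)
L = -1/91 (L = 1/(-91) = -1/91 ≈ -0.010989)
L*(-26) + f*Z(5, 5) = -1/91*(-26) + 26*0 = 2/7 + 0 = 2/7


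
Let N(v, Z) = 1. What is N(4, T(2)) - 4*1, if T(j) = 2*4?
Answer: -3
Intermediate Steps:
T(j) = 8
N(4, T(2)) - 4*1 = 1 - 4*1 = 1 - 4 = -3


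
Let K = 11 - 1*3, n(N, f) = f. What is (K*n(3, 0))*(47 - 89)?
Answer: 0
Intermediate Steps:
K = 8 (K = 11 - 3 = 8)
(K*n(3, 0))*(47 - 89) = (8*0)*(47 - 89) = 0*(-42) = 0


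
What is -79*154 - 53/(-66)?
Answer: -802903/66 ≈ -12165.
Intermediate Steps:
-79*154 - 53/(-66) = -12166 - 53*(-1/66) = -12166 + 53/66 = -802903/66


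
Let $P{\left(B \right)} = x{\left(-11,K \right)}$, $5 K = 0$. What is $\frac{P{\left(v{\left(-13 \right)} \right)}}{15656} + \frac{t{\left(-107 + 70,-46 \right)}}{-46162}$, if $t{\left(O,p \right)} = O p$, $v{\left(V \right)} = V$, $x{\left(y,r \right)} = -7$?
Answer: $- \frac{13484823}{361356136} \approx -0.037317$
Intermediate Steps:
$K = 0$ ($K = \frac{1}{5} \cdot 0 = 0$)
$P{\left(B \right)} = -7$
$\frac{P{\left(v{\left(-13 \right)} \right)}}{15656} + \frac{t{\left(-107 + 70,-46 \right)}}{-46162} = - \frac{7}{15656} + \frac{\left(-107 + 70\right) \left(-46\right)}{-46162} = \left(-7\right) \frac{1}{15656} + \left(-37\right) \left(-46\right) \left(- \frac{1}{46162}\right) = - \frac{7}{15656} + 1702 \left(- \frac{1}{46162}\right) = - \frac{7}{15656} - \frac{851}{23081} = - \frac{13484823}{361356136}$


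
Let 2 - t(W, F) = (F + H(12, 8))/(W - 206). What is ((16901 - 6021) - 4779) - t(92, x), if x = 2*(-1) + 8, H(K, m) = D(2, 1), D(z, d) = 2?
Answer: 347639/57 ≈ 6098.9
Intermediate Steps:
H(K, m) = 2
x = 6 (x = -2 + 8 = 6)
t(W, F) = 2 - (2 + F)/(-206 + W) (t(W, F) = 2 - (F + 2)/(W - 206) = 2 - (2 + F)/(-206 + W))
((16901 - 6021) - 4779) - t(92, x) = ((16901 - 6021) - 4779) - (-414 - 1*6 + 2*92)/(-206 + 92) = (10880 - 4779) - (-414 - 6 + 184)/(-114) = 6101 - (-1)*(-236)/114 = 6101 - 1*118/57 = 6101 - 118/57 = 347639/57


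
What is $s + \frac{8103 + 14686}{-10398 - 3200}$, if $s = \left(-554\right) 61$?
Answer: $- \frac{35350277}{1046} \approx -33796.0$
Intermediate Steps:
$s = -33794$
$s + \frac{8103 + 14686}{-10398 - 3200} = -33794 + \frac{8103 + 14686}{-10398 - 3200} = -33794 + \frac{22789}{-13598} = -33794 + 22789 \left(- \frac{1}{13598}\right) = -33794 - \frac{1753}{1046} = - \frac{35350277}{1046}$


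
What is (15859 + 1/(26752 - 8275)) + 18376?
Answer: 632560096/18477 ≈ 34235.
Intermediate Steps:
(15859 + 1/(26752 - 8275)) + 18376 = (15859 + 1/18477) + 18376 = 293026744/18477 + 18376 = 632560096/18477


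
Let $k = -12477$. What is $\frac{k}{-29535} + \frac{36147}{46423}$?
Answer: $\frac{548940472}{457034435} \approx 1.2011$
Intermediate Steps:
$\frac{k}{-29535} + \frac{36147}{46423} = - \frac{12477}{-29535} + \frac{36147}{46423} = \left(-12477\right) \left(- \frac{1}{29535}\right) + 36147 \cdot \frac{1}{46423} = \frac{4159}{9845} + \frac{36147}{46423} = \frac{548940472}{457034435}$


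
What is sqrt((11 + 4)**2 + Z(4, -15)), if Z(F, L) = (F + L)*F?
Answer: sqrt(181) ≈ 13.454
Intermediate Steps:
Z(F, L) = F*(F + L)
sqrt((11 + 4)**2 + Z(4, -15)) = sqrt((11 + 4)**2 + 4*(4 - 15)) = sqrt(15**2 + 4*(-11)) = sqrt(225 - 44) = sqrt(181)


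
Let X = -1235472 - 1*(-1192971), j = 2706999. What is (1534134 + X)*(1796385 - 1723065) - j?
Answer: 109363824561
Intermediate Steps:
X = -42501 (X = -1235472 + 1192971 = -42501)
(1534134 + X)*(1796385 - 1723065) - j = (1534134 - 42501)*(1796385 - 1723065) - 1*2706999 = 1491633*73320 - 2706999 = 109366531560 - 2706999 = 109363824561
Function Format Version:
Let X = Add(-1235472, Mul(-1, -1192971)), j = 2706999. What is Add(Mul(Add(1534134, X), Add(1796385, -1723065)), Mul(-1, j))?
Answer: 109363824561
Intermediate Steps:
X = -42501 (X = Add(-1235472, 1192971) = -42501)
Add(Mul(Add(1534134, X), Add(1796385, -1723065)), Mul(-1, j)) = Add(Mul(Add(1534134, -42501), Add(1796385, -1723065)), Mul(-1, 2706999)) = Add(Mul(1491633, 73320), -2706999) = Add(109366531560, -2706999) = 109363824561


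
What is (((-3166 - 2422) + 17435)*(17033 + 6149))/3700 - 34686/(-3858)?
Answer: 88306539861/1189550 ≈ 74235.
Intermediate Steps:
(((-3166 - 2422) + 17435)*(17033 + 6149))/3700 - 34686/(-3858) = ((-5588 + 17435)*23182)*(1/3700) - 34686*(-1/3858) = (11847*23182)*(1/3700) + 5781/643 = 274637154*(1/3700) + 5781/643 = 137318577/1850 + 5781/643 = 88306539861/1189550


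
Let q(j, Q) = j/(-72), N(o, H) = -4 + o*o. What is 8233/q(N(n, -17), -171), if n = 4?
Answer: -49398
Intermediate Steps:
N(o, H) = -4 + o²
q(j, Q) = -j/72 (q(j, Q) = j*(-1/72) = -j/72)
8233/q(N(n, -17), -171) = 8233/((-(-4 + 4²)/72)) = 8233/((-(-4 + 16)/72)) = 8233/((-1/72*12)) = 8233/(-⅙) = 8233*(-6) = -49398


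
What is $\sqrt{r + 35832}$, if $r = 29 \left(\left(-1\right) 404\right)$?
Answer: $2 \sqrt{6029} \approx 155.29$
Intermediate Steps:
$r = -11716$ ($r = 29 \left(-404\right) = -11716$)
$\sqrt{r + 35832} = \sqrt{-11716 + 35832} = \sqrt{24116} = 2 \sqrt{6029}$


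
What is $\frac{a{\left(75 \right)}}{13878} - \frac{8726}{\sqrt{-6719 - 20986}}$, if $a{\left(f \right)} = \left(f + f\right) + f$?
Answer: $\frac{25}{1542} + \frac{8726 i \sqrt{27705}}{27705} \approx 0.016213 + 52.425 i$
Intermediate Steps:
$a{\left(f \right)} = 3 f$ ($a{\left(f \right)} = 2 f + f = 3 f$)
$\frac{a{\left(75 \right)}}{13878} - \frac{8726}{\sqrt{-6719 - 20986}} = \frac{3 \cdot 75}{13878} - \frac{8726}{\sqrt{-6719 - 20986}} = 225 \cdot \frac{1}{13878} - \frac{8726}{\sqrt{-27705}} = \frac{25}{1542} - \frac{8726}{i \sqrt{27705}} = \frac{25}{1542} - 8726 \left(- \frac{i \sqrt{27705}}{27705}\right) = \frac{25}{1542} + \frac{8726 i \sqrt{27705}}{27705}$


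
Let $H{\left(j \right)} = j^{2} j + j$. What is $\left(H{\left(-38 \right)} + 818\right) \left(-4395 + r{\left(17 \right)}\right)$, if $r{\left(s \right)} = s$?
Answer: $236814776$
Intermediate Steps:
$H{\left(j \right)} = j + j^{3}$ ($H{\left(j \right)} = j^{3} + j = j + j^{3}$)
$\left(H{\left(-38 \right)} + 818\right) \left(-4395 + r{\left(17 \right)}\right) = \left(\left(-38 + \left(-38\right)^{3}\right) + 818\right) \left(-4395 + 17\right) = \left(\left(-38 - 54872\right) + 818\right) \left(-4378\right) = \left(-54910 + 818\right) \left(-4378\right) = \left(-54092\right) \left(-4378\right) = 236814776$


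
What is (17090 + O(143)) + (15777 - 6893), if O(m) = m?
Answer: 26117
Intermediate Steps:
(17090 + O(143)) + (15777 - 6893) = (17090 + 143) + (15777 - 6893) = 17233 + 8884 = 26117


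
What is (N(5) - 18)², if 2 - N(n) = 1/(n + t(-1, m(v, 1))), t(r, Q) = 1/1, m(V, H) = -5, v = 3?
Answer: 9409/36 ≈ 261.36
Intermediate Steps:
t(r, Q) = 1
N(n) = 2 - 1/(1 + n) (N(n) = 2 - 1/(n + 1) = 2 - 1/(1 + n))
(N(5) - 18)² = ((1 + 2*5)/(1 + 5) - 18)² = ((1 + 10)/6 - 18)² = ((⅙)*11 - 18)² = (11/6 - 18)² = (-97/6)² = 9409/36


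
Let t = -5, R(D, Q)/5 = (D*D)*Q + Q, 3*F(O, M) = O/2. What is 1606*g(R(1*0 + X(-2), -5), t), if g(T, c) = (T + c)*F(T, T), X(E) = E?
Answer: 13048750/3 ≈ 4.3496e+6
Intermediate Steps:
F(O, M) = O/6 (F(O, M) = (O/2)/3 = O/6)
R(D, Q) = 5*Q + 5*Q*D² (R(D, Q) = 5*((D*D)*Q + Q) = 5*(D²*Q + Q) = 5*(Q*D² + Q) = 5*(Q + Q*D²) = 5*Q + 5*Q*D²)
g(T, c) = T*(T + c)/6 (g(T, c) = (T + c)*(T/6) = T*(T + c)/6)
1606*g(R(1*0 + X(-2), -5), t) = 1606*((5*(-5)*(1 + (1*0 - 2)²))*(5*(-5)*(1 + (1*0 - 2)²) - 5)/6) = 1606*((5*(-5)*(1 + (0 - 2)²))*(5*(-5)*(1 + (0 - 2)²) - 5)/6) = 1606*((5*(-5)*(1 + (-2)²))*(5*(-5)*(1 + (-2)²) - 5)/6) = 1606*((5*(-5)*(1 + 4))*(5*(-5)*(1 + 4) - 5)/6) = 1606*((5*(-5)*5)*(5*(-5)*5 - 5)/6) = 1606*((⅙)*(-125)*(-125 - 5)) = 1606*((⅙)*(-125)*(-130)) = 1606*(8125/3) = 13048750/3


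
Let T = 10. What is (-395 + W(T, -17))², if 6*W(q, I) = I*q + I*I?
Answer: 5067001/36 ≈ 1.4075e+5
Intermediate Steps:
W(q, I) = I²/6 + I*q/6 (W(q, I) = (I*q + I*I)/6 = (I*q + I²)/6 = (I² + I*q)/6 = I²/6 + I*q/6)
(-395 + W(T, -17))² = (-395 + (⅙)*(-17)*(-17 + 10))² = (-395 + (⅙)*(-17)*(-7))² = (-395 + 119/6)² = (-2251/6)² = 5067001/36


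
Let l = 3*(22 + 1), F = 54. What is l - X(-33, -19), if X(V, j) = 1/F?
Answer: 3725/54 ≈ 68.981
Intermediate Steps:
X(V, j) = 1/54
l = 69 (l = 3*23 = 69)
l - X(-33, -19) = 69 - 1*1/54 = 69 - 1/54 = 3725/54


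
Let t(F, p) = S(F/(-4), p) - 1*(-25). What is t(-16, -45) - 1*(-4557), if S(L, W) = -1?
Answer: 4581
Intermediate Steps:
t(F, p) = 24 (t(F, p) = -1 - 1*(-25) = -1 + 25 = 24)
t(-16, -45) - 1*(-4557) = 24 - 1*(-4557) = 24 + 4557 = 4581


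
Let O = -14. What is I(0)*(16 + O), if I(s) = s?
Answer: 0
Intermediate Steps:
I(0)*(16 + O) = 0*(16 - 14) = 0*2 = 0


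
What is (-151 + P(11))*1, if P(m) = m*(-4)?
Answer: -195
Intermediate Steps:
P(m) = -4*m
(-151 + P(11))*1 = (-151 - 4*11)*1 = (-151 - 44)*1 = -195*1 = -195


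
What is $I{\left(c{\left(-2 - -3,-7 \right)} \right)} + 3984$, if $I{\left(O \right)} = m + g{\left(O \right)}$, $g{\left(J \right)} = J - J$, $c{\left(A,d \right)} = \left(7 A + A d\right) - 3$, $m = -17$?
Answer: $3967$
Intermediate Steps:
$c{\left(A,d \right)} = -3 + 7 A + A d$
$g{\left(J \right)} = 0$
$I{\left(O \right)} = -17$ ($I{\left(O \right)} = -17 + 0 = -17$)
$I{\left(c{\left(-2 - -3,-7 \right)} \right)} + 3984 = -17 + 3984 = 3967$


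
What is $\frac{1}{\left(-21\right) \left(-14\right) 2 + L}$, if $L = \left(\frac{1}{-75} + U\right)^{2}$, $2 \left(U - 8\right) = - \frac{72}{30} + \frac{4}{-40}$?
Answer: $\frac{90000}{57004441} \approx 0.0015788$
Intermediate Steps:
$U = \frac{27}{4}$ ($U = 8 + \frac{- \frac{72}{30} + \frac{4}{-40}}{2} = 8 + \frac{\left(-72\right) \frac{1}{30} + 4 \left(- \frac{1}{40}\right)}{2} = 8 + \frac{- \frac{12}{5} - \frac{1}{10}}{2} = 8 + \frac{1}{2} \left(- \frac{5}{2}\right) = 8 - \frac{5}{4} = \frac{27}{4} \approx 6.75$)
$L = \frac{4084441}{90000}$ ($L = \left(\frac{1}{-75} + \frac{27}{4}\right)^{2} = \left(- \frac{1}{75} + \frac{27}{4}\right)^{2} = \left(\frac{2021}{300}\right)^{2} = \frac{4084441}{90000} \approx 45.383$)
$\frac{1}{\left(-21\right) \left(-14\right) 2 + L} = \frac{1}{\left(-21\right) \left(-14\right) 2 + \frac{4084441}{90000}} = \frac{1}{294 \cdot 2 + \frac{4084441}{90000}} = \frac{1}{588 + \frac{4084441}{90000}} = \frac{1}{\frac{57004441}{90000}} = \frac{90000}{57004441}$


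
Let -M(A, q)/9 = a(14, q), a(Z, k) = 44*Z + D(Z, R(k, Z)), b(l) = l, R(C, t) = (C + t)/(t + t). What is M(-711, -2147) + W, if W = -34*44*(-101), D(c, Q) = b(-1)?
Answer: 145561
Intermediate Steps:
R(C, t) = (C + t)/(2*t) (R(C, t) = (C + t)/((2*t)) = (C + t)*(1/(2*t)) = (C + t)/(2*t))
D(c, Q) = -1
a(Z, k) = -1 + 44*Z (a(Z, k) = 44*Z - 1 = -1 + 44*Z)
M(A, q) = -5535 (M(A, q) = -9*(-1 + 44*14) = -9*(-1 + 616) = -9*615 = -5535)
W = 151096 (W = -1496*(-101) = 151096)
M(-711, -2147) + W = -5535 + 151096 = 145561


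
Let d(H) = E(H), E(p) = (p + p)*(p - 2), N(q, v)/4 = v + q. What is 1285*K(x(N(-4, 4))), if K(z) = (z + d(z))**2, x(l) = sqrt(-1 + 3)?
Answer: 43690 - 30840*sqrt(2) ≈ 75.654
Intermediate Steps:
N(q, v) = 4*q + 4*v (N(q, v) = 4*(v + q) = 4*(q + v) = 4*q + 4*v)
x(l) = sqrt(2)
E(p) = 2*p*(-2 + p) (E(p) = (2*p)*(-2 + p) = 2*p*(-2 + p))
d(H) = 2*H*(-2 + H)
K(z) = (z + 2*z*(-2 + z))**2
1285*K(x(N(-4, 4))) = 1285*((sqrt(2))**2*(-3 + 2*sqrt(2))**2) = 1285*(2*(-3 + 2*sqrt(2))**2) = 2570*(-3 + 2*sqrt(2))**2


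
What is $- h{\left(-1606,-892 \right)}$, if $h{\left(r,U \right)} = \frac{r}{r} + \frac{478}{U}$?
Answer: $- \frac{207}{446} \approx -0.46413$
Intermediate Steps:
$h{\left(r,U \right)} = 1 + \frac{478}{U}$
$- h{\left(-1606,-892 \right)} = - \frac{478 - 892}{-892} = - \frac{\left(-1\right) \left(-414\right)}{892} = \left(-1\right) \frac{207}{446} = - \frac{207}{446}$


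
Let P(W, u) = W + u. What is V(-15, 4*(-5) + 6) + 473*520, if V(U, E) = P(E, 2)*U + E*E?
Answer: 246336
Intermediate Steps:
V(U, E) = E² + U*(2 + E) (V(U, E) = (E + 2)*U + E*E = (2 + E)*U + E² = U*(2 + E) + E² = E² + U*(2 + E))
V(-15, 4*(-5) + 6) + 473*520 = ((4*(-5) + 6)² - 15*(2 + (4*(-5) + 6))) + 473*520 = ((-20 + 6)² - 15*(2 + (-20 + 6))) + 245960 = ((-14)² - 15*(2 - 14)) + 245960 = (196 - 15*(-12)) + 245960 = (196 + 180) + 245960 = 376 + 245960 = 246336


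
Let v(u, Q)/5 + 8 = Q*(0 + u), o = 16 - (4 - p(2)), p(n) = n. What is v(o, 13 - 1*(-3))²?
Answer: 1166400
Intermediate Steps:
o = 14 (o = 16 - (4 - 1*2) = 16 - (4 - 2) = 16 - 1*2 = 16 - 2 = 14)
v(u, Q) = -40 + 5*Q*u (v(u, Q) = -40 + 5*(Q*(0 + u)) = -40 + 5*(Q*u) = -40 + 5*Q*u)
v(o, 13 - 1*(-3))² = (-40 + 5*(13 - 1*(-3))*14)² = (-40 + 5*(13 + 3)*14)² = (-40 + 5*16*14)² = (-40 + 1120)² = 1080² = 1166400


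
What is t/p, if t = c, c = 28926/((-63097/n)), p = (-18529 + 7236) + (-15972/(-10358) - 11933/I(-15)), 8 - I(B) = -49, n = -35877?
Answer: -153177604522353/107109469500274 ≈ -1.4301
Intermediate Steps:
I(B) = 57 (I(B) = 8 - 1*(-49) = 8 + 49 = 57)
p = -3395073284/295203 (p = (-18529 + 7236) + (-15972/(-10358) - 11933/57) = -11293 + (-15972*(-1/10358) - 11933*1/57) = -11293 + (7986/5179 - 11933/57) = -11293 - 61345805/295203 = -3395073284/295203 ≈ -11501.)
c = 1037778102/63097 (c = 28926/((-63097/(-35877))) = 28926/((-63097*(-1/35877))) = 28926/(63097/35877) = 28926*(35877/63097) = 1037778102/63097 ≈ 16447.)
t = 1037778102/63097 ≈ 16447.
t/p = 1037778102/(63097*(-3395073284/295203)) = (1037778102/63097)*(-295203/3395073284) = -153177604522353/107109469500274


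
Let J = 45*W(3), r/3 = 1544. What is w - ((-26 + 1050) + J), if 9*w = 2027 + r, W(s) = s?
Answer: -3772/9 ≈ -419.11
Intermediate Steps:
r = 4632 (r = 3*1544 = 4632)
J = 135 (J = 45*3 = 135)
w = 6659/9 (w = (2027 + 4632)/9 = (⅑)*6659 = 6659/9 ≈ 739.89)
w - ((-26 + 1050) + J) = 6659/9 - ((-26 + 1050) + 135) = 6659/9 - (1024 + 135) = 6659/9 - 1*1159 = 6659/9 - 1159 = -3772/9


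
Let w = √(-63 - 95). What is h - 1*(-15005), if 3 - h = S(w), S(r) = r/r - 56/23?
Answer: 345217/23 ≈ 15009.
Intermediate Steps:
w = I*√158 (w = √(-158) = I*√158 ≈ 12.57*I)
S(r) = -33/23 (S(r) = 1 - 56*1/23 = 1 - 56/23 = -33/23)
h = 102/23 (h = 3 - 1*(-33/23) = 3 + 33/23 = 102/23 ≈ 4.4348)
h - 1*(-15005) = 102/23 - 1*(-15005) = 102/23 + 15005 = 345217/23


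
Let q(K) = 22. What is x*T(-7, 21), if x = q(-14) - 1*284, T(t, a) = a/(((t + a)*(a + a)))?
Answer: -131/14 ≈ -9.3571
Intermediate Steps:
T(t, a) = 1/(2*(a + t)) (T(t, a) = a/(((a + t)*(2*a))) = a/((2*a*(a + t))) = a*(1/(2*a*(a + t))) = 1/(2*(a + t)))
x = -262 (x = 22 - 1*284 = 22 - 284 = -262)
x*T(-7, 21) = -131/(21 - 7) = -131/14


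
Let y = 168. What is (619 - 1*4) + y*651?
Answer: 109983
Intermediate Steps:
(619 - 1*4) + y*651 = (619 - 1*4) + 168*651 = (619 - 4) + 109368 = 615 + 109368 = 109983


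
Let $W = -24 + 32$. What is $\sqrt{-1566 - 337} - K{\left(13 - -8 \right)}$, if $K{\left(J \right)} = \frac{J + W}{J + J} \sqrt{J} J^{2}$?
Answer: $- \frac{609 \sqrt{21}}{2} + i \sqrt{1903} \approx -1395.4 + 43.623 i$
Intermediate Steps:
$W = 8$
$K{\left(J \right)} = \frac{J^{\frac{3}{2}} \left(8 + J\right)}{2}$ ($K{\left(J \right)} = \frac{J + 8}{J + J} \sqrt{J} J^{2} = \frac{8 + J}{2 J} \sqrt{J} J^{2} = \frac{8 + J}{2 \sqrt{J}} J^{2} = \frac{J^{\frac{3}{2}} \left(8 + J\right)}{2}$)
$\sqrt{-1566 - 337} - K{\left(13 - -8 \right)} = \sqrt{-1566 - 337} - \frac{\left(13 - -8\right)^{\frac{3}{2}} \left(8 + \left(13 - -8\right)\right)}{2} = \sqrt{-1903} - \frac{\left(13 + 8\right)^{\frac{3}{2}} \left(8 + \left(13 + 8\right)\right)}{2} = i \sqrt{1903} - \frac{21^{\frac{3}{2}} \left(8 + 21\right)}{2} = i \sqrt{1903} - \frac{1}{2} \cdot 21 \sqrt{21} \cdot 29 = i \sqrt{1903} - \frac{609 \sqrt{21}}{2} = - \frac{609 \sqrt{21}}{2} + i \sqrt{1903}$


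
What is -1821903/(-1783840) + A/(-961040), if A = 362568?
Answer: 2760395895/4285853984 ≈ 0.64407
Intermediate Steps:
-1821903/(-1783840) + A/(-961040) = -1821903/(-1783840) + 362568/(-961040) = -1821903*(-1/1783840) + 362568*(-1/961040) = 1821903/1783840 - 45321/120130 = 2760395895/4285853984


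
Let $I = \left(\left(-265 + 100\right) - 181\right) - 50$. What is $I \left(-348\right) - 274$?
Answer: $137534$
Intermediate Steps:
$I = -396$ ($I = \left(-165 - 181\right) - 50 = -346 - 50 = -396$)
$I \left(-348\right) - 274 = \left(-396\right) \left(-348\right) - 274 = 137808 - 274 = 137534$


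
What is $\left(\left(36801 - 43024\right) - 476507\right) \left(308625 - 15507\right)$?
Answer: $-141496852140$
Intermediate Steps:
$\left(\left(36801 - 43024\right) - 476507\right) \left(308625 - 15507\right) = \left(\left(36801 - 43024\right) - 476507\right) 293118 = \left(-6223 - 476507\right) 293118 = \left(-482730\right) 293118 = -141496852140$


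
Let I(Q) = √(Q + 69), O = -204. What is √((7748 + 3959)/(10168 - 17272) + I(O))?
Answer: √(-1299477 + 2365632*I*√15)/888 ≈ 2.2458 + 2.5868*I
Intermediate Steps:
I(Q) = √(69 + Q)
√((7748 + 3959)/(10168 - 17272) + I(O)) = √((7748 + 3959)/(10168 - 17272) + √(69 - 204)) = √(11707/(-7104) + √(-135)) = √(11707*(-1/7104) + 3*I*√15) = √(-11707/7104 + 3*I*√15)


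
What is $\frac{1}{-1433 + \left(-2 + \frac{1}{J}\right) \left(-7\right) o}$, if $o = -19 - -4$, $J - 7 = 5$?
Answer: $- \frac{4}{6537} \approx -0.0006119$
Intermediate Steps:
$J = 12$ ($J = 7 + 5 = 12$)
$o = -15$ ($o = -19 + 4 = -15$)
$\frac{1}{-1433 + \left(-2 + \frac{1}{J}\right) \left(-7\right) o} = \frac{1}{-1433 + \left(-2 + \frac{1}{12}\right) \left(-7\right) \left(-15\right)} = \frac{1}{-1433 + \left(- \frac{23}{12}\right) \left(-7\right) \left(-15\right)} = \frac{1}{-1433 + \frac{161}{12} \left(-15\right)} = \frac{1}{-1433 - \frac{805}{4}} = \frac{1}{- \frac{6537}{4}} = - \frac{4}{6537}$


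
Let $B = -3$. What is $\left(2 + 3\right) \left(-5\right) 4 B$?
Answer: $300$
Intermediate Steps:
$\left(2 + 3\right) \left(-5\right) 4 B = \left(2 + 3\right) \left(-5\right) 4 \left(-3\right) = 5 \left(-5\right) 4 \left(-3\right) = \left(-25\right) 4 \left(-3\right) = \left(-100\right) \left(-3\right) = 300$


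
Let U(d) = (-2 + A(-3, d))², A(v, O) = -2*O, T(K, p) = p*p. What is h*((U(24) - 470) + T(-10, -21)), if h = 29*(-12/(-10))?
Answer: 429954/5 ≈ 85991.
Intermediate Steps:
T(K, p) = p²
h = 174/5 (h = 29*(-12*(-⅒)) = 29*(6/5) = 174/5 ≈ 34.800)
U(d) = (-2 - 2*d)²
h*((U(24) - 470) + T(-10, -21)) = 174*((4*(1 + 24)² - 470) + (-21)²)/5 = 174*((4*25² - 470) + 441)/5 = 174*((4*625 - 470) + 441)/5 = 174*((2500 - 470) + 441)/5 = 174*(2030 + 441)/5 = (174/5)*2471 = 429954/5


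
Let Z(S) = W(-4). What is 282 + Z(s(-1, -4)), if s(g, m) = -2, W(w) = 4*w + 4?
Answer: 270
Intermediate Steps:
W(w) = 4 + 4*w
Z(S) = -12 (Z(S) = 4 + 4*(-4) = 4 - 16 = -12)
282 + Z(s(-1, -4)) = 282 - 12 = 270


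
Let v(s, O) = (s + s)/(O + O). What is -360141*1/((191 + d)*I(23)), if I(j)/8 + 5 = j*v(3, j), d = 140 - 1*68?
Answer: 360141/4208 ≈ 85.585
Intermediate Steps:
v(s, O) = s/O (v(s, O) = (2*s)/((2*O)) = (2*s)*(1/(2*O)) = s/O)
d = 72 (d = 140 - 68 = 72)
I(j) = -16 (I(j) = -40 + 8*(j*(3/j)) = -40 + 8*3 = -40 + 24 = -16)
-360141*1/((191 + d)*I(23)) = -360141*(-1/(16*(191 + 72))) = -360141/((-16*263)) = -360141/(-4208) = -360141*(-1/4208) = 360141/4208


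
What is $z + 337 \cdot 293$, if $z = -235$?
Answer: $98506$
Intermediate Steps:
$z + 337 \cdot 293 = -235 + 337 \cdot 293 = -235 + 98741 = 98506$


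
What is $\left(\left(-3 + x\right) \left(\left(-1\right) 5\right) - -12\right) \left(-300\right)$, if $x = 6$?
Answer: $900$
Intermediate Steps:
$\left(\left(-3 + x\right) \left(\left(-1\right) 5\right) - -12\right) \left(-300\right) = \left(\left(-3 + 6\right) \left(\left(-1\right) 5\right) - -12\right) \left(-300\right) = \left(3 \left(-5\right) + 12\right) \left(-300\right) = \left(-15 + 12\right) \left(-300\right) = \left(-3\right) \left(-300\right) = 900$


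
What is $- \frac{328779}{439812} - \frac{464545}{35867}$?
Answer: $- \frac{24011642437}{1752748556} \approx -13.699$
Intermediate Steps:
$- \frac{328779}{439812} - \frac{464545}{35867} = \left(-328779\right) \frac{1}{439812} - \frac{464545}{35867} = - \frac{36531}{48868} - \frac{464545}{35867} = - \frac{24011642437}{1752748556}$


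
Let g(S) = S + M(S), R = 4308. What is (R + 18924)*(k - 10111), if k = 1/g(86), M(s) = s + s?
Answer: -10100642464/43 ≈ -2.3490e+8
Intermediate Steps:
M(s) = 2*s
g(S) = 3*S (g(S) = S + 2*S = 3*S)
k = 1/258 (k = 1/(3*86) = 1/258 ≈ 0.0038760)
(R + 18924)*(k - 10111) = (4308 + 18924)*(1/258 - 10111) = 23232*(-2608637/258) = -10100642464/43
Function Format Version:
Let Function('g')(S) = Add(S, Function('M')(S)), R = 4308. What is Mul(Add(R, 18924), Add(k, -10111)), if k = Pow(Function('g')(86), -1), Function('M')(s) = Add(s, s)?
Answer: Rational(-10100642464, 43) ≈ -2.3490e+8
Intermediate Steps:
Function('M')(s) = Mul(2, s)
Function('g')(S) = Mul(3, S) (Function('g')(S) = Add(S, Mul(2, S)) = Mul(3, S))
k = Rational(1, 258) (k = Pow(Mul(3, 86), -1) = Pow(258, -1) = Rational(1, 258) ≈ 0.0038760)
Mul(Add(R, 18924), Add(k, -10111)) = Mul(Add(4308, 18924), Add(Rational(1, 258), -10111)) = Mul(23232, Rational(-2608637, 258)) = Rational(-10100642464, 43)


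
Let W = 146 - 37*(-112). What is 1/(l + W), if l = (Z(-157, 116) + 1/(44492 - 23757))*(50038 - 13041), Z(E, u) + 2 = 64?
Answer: 20735/47651223437 ≈ 4.3514e-7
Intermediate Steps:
Z(E, u) = 62 (Z(E, u) = -2 + 64 = 62)
W = 4290 (W = 146 + 4144 = 4290)
l = 47562270287/20735 (l = (62 + 1/(44492 - 23757))*(50038 - 13041) = (62 + 1/20735)*36997 = (1285571/20735)*36997 = 47562270287/20735 ≈ 2.2938e+6)
1/(l + W) = 1/(47562270287/20735 + 4290) = 1/(47651223437/20735) = 20735/47651223437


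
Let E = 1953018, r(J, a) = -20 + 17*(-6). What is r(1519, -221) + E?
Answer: 1952896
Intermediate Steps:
r(J, a) = -122 (r(J, a) = -20 - 102 = -122)
r(1519, -221) + E = -122 + 1953018 = 1952896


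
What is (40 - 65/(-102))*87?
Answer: 120205/34 ≈ 3535.4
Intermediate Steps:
(40 - 65/(-102))*87 = (40 - 65*(-1/102))*87 = (40 + 65/102)*87 = (4145/102)*87 = 120205/34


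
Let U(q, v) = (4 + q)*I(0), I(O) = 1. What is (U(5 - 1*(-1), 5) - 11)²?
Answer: 1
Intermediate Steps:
U(q, v) = 4 + q (U(q, v) = (4 + q)*1 = 4 + q)
(U(5 - 1*(-1), 5) - 11)² = ((4 + (5 - 1*(-1))) - 11)² = ((4 + (5 + 1)) - 11)² = ((4 + 6) - 11)² = (10 - 11)² = (-1)² = 1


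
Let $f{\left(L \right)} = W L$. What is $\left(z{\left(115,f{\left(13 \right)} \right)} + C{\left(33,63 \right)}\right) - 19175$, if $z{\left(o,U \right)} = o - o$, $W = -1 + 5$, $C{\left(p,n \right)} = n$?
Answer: $-19112$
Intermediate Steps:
$W = 4$
$f{\left(L \right)} = 4 L$
$z{\left(o,U \right)} = 0$
$\left(z{\left(115,f{\left(13 \right)} \right)} + C{\left(33,63 \right)}\right) - 19175 = \left(0 + 63\right) - 19175 = 63 - 19175 = -19112$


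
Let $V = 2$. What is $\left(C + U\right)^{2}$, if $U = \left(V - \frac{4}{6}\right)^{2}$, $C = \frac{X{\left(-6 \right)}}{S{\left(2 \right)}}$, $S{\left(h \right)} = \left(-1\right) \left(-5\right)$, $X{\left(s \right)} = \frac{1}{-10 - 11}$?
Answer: $\frac{310249}{99225} \approx 3.1267$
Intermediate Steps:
$X{\left(s \right)} = - \frac{1}{21}$ ($X{\left(s \right)} = \frac{1}{-21} = - \frac{1}{21}$)
$S{\left(h \right)} = 5$
$C = - \frac{1}{105}$ ($C = - \frac{1}{21 \cdot 5} = \left(- \frac{1}{21}\right) \frac{1}{5} = - \frac{1}{105} \approx -0.0095238$)
$U = \frac{16}{9}$ ($U = \left(2 - \frac{4}{6}\right)^{2} = \left(2 - \frac{2}{3}\right)^{2} = \left(\frac{4}{3}\right)^{2} = \frac{16}{9} \approx 1.7778$)
$\left(C + U\right)^{2} = \left(- \frac{1}{105} + \frac{16}{9}\right)^{2} = \left(\frac{557}{315}\right)^{2} = \frac{310249}{99225}$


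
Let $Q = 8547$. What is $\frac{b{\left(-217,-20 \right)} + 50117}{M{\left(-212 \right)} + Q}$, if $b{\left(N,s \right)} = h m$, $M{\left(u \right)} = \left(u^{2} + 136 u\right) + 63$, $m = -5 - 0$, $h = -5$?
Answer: $\frac{25071}{12361} \approx 2.0282$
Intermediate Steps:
$m = -5$ ($m = -5 + 0 = -5$)
$M{\left(u \right)} = 63 + u^{2} + 136 u$
$b{\left(N,s \right)} = 25$ ($b{\left(N,s \right)} = \left(-5\right) \left(-5\right) = 25$)
$\frac{b{\left(-217,-20 \right)} + 50117}{M{\left(-212 \right)} + Q} = \frac{25 + 50117}{\left(63 + \left(-212\right)^{2} + 136 \left(-212\right)\right) + 8547} = \frac{50142}{\left(63 + 44944 - 28832\right) + 8547} = \frac{50142}{16175 + 8547} = \frac{50142}{24722} = 50142 \cdot \frac{1}{24722} = \frac{25071}{12361}$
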